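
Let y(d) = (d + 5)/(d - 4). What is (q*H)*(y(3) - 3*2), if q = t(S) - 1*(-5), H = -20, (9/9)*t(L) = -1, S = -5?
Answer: 1120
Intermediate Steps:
y(d) = (5 + d)/(-4 + d)
t(L) = -1
q = 4 (q = -1 - 1*(-5) = -1 + 5 = 4)
(q*H)*(y(3) - 3*2) = (4*(-20))*((5 + 3)/(-4 + 3) - 3*2) = -80*(8/(-1) - 6) = -80*(-1*8 - 6) = -80*(-8 - 6) = -80*(-14) = 1120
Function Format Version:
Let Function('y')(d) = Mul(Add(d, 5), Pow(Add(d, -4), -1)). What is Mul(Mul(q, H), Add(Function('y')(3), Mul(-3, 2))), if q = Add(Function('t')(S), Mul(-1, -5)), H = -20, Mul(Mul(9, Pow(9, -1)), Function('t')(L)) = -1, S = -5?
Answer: 1120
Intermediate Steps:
Function('y')(d) = Mul(Pow(Add(-4, d), -1), Add(5, d)) (Function('y')(d) = Mul(Add(5, d), Pow(Add(-4, d), -1)) = Mul(Pow(Add(-4, d), -1), Add(5, d)))
Function('t')(L) = -1
q = 4 (q = Add(-1, Mul(-1, -5)) = Add(-1, 5) = 4)
Mul(Mul(q, H), Add(Function('y')(3), Mul(-3, 2))) = Mul(Mul(4, -20), Add(Mul(Pow(Add(-4, 3), -1), Add(5, 3)), Mul(-3, 2))) = Mul(-80, Add(Mul(Pow(-1, -1), 8), -6)) = Mul(-80, Add(Mul(-1, 8), -6)) = Mul(-80, Add(-8, -6)) = Mul(-80, -14) = 1120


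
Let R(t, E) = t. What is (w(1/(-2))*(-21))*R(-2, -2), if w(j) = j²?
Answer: 21/2 ≈ 10.500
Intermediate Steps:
(w(1/(-2))*(-21))*R(-2, -2) = ((1/(-2))²*(-21))*(-2) = ((-½)²*(-21))*(-2) = ((¼)*(-21))*(-2) = -21/4*(-2) = 21/2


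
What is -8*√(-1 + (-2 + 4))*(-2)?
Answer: 16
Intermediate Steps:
-8*√(-1 + (-2 + 4))*(-2) = -8*√(-1 + 2)*(-2) = -8*√1*(-2) = -8*1*(-2) = -8*(-2) = 16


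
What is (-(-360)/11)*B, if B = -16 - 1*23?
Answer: -14040/11 ≈ -1276.4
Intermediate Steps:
B = -39 (B = -16 - 23 = -39)
(-(-360)/11)*B = -(-360)/11*(-39) = -20*(-18/11)*(-39) = (360/11)*(-39) = -14040/11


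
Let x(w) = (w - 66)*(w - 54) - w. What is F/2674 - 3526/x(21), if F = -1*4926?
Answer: -4160047/978684 ≈ -4.2507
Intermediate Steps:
F = -4926
x(w) = -w + (-66 + w)*(-54 + w) (x(w) = (-66 + w)*(-54 + w) - w = -w + (-66 + w)*(-54 + w))
F/2674 - 3526/x(21) = -4926/2674 - 3526/(3564 + 21² - 121*21) = -4926*1/2674 - 3526/(3564 + 441 - 2541) = -2463/1337 - 3526/1464 = -2463/1337 - 3526*1/1464 = -2463/1337 - 1763/732 = -4160047/978684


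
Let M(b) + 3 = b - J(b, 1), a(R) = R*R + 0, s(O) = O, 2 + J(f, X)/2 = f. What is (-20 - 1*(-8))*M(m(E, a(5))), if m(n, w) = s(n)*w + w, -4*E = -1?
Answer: 363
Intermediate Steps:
J(f, X) = -4 + 2*f
E = 1/4 (E = -1/4*(-1) = 1/4 ≈ 0.25000)
a(R) = R**2 (a(R) = R**2 + 0 = R**2)
m(n, w) = w + n*w (m(n, w) = n*w + w = w + n*w)
M(b) = 1 - b (M(b) = -3 + (b - (-4 + 2*b)) = -3 + (b + (4 - 2*b)) = -3 + (4 - b) = 1 - b)
(-20 - 1*(-8))*M(m(E, a(5))) = (-20 - 1*(-8))*(1 - 5**2*(1 + 1/4)) = (-20 + 8)*(1 - 25*5/4) = -12*(1 - 1*125/4) = -12*(1 - 125/4) = -12*(-121/4) = 363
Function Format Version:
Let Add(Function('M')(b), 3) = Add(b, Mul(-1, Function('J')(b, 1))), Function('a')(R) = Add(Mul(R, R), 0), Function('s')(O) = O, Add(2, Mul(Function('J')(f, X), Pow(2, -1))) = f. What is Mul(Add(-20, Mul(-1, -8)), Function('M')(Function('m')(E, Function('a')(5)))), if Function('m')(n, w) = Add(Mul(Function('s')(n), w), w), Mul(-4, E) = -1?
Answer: 363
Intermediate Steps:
Function('J')(f, X) = Add(-4, Mul(2, f))
E = Rational(1, 4) (E = Mul(Rational(-1, 4), -1) = Rational(1, 4) ≈ 0.25000)
Function('a')(R) = Pow(R, 2) (Function('a')(R) = Add(Pow(R, 2), 0) = Pow(R, 2))
Function('m')(n, w) = Add(w, Mul(n, w)) (Function('m')(n, w) = Add(Mul(n, w), w) = Add(w, Mul(n, w)))
Function('M')(b) = Add(1, Mul(-1, b)) (Function('M')(b) = Add(-3, Add(b, Mul(-1, Add(-4, Mul(2, b))))) = Add(-3, Add(b, Add(4, Mul(-2, b)))) = Add(-3, Add(4, Mul(-1, b))) = Add(1, Mul(-1, b)))
Mul(Add(-20, Mul(-1, -8)), Function('M')(Function('m')(E, Function('a')(5)))) = Mul(Add(-20, Mul(-1, -8)), Add(1, Mul(-1, Mul(Pow(5, 2), Add(1, Rational(1, 4)))))) = Mul(Add(-20, 8), Add(1, Mul(-1, Mul(25, Rational(5, 4))))) = Mul(-12, Add(1, Mul(-1, Rational(125, 4)))) = Mul(-12, Add(1, Rational(-125, 4))) = Mul(-12, Rational(-121, 4)) = 363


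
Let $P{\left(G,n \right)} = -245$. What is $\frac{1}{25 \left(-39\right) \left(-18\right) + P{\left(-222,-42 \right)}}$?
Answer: $\frac{1}{17305} \approx 5.7787 \cdot 10^{-5}$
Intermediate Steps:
$\frac{1}{25 \left(-39\right) \left(-18\right) + P{\left(-222,-42 \right)}} = \frac{1}{25 \left(-39\right) \left(-18\right) - 245} = \frac{1}{\left(-975\right) \left(-18\right) - 245} = \frac{1}{17550 - 245} = \frac{1}{17305}$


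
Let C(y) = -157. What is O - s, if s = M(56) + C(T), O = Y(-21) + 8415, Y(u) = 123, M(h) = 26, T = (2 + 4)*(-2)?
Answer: 8669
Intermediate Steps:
T = -12 (T = 6*(-2) = -12)
O = 8538 (O = 123 + 8415 = 8538)
s = -131 (s = 26 - 157 = -131)
O - s = 8538 - 1*(-131) = 8538 + 131 = 8669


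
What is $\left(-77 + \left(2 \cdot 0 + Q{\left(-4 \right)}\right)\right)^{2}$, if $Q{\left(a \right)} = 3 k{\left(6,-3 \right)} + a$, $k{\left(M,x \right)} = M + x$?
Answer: $5184$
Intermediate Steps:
$Q{\left(a \right)} = 9 + a$ ($Q{\left(a \right)} = 3 \left(6 - 3\right) + a = 3 \cdot 3 + a = 9 + a$)
$\left(-77 + \left(2 \cdot 0 + Q{\left(-4 \right)}\right)\right)^{2} = \left(-77 + \left(2 \cdot 0 + \left(9 - 4\right)\right)\right)^{2} = \left(-77 + \left(0 + 5\right)\right)^{2} = \left(-77 + 5\right)^{2} = \left(-72\right)^{2} = 5184$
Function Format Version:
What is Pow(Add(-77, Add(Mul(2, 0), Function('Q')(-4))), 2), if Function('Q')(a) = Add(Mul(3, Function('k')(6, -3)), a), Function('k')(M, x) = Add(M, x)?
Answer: 5184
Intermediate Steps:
Function('Q')(a) = Add(9, a) (Function('Q')(a) = Add(Mul(3, Add(6, -3)), a) = Add(Mul(3, 3), a) = Add(9, a))
Pow(Add(-77, Add(Mul(2, 0), Function('Q')(-4))), 2) = Pow(Add(-77, Add(Mul(2, 0), Add(9, -4))), 2) = Pow(Add(-77, Add(0, 5)), 2) = Pow(Add(-77, 5), 2) = Pow(-72, 2) = 5184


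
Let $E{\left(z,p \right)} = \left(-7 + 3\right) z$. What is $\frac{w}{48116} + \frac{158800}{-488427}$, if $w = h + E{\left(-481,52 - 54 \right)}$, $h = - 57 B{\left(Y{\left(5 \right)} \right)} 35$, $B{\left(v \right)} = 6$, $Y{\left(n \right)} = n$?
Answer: $- \frac{6273779221}{11750576766} \approx -0.53391$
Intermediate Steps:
$h = -11970$ ($h = \left(-57\right) 6 \cdot 35 = \left(-342\right) 35 = -11970$)
$E{\left(z,p \right)} = - 4 z$
$w = -10046$ ($w = -11970 - -1924 = -11970 + 1924 = -10046$)
$\frac{w}{48116} + \frac{158800}{-488427} = - \frac{10046}{48116} + \frac{158800}{-488427} = \left(-10046\right) \frac{1}{48116} + 158800 \left(- \frac{1}{488427}\right) = - \frac{5023}{24058} - \frac{158800}{488427} = - \frac{6273779221}{11750576766}$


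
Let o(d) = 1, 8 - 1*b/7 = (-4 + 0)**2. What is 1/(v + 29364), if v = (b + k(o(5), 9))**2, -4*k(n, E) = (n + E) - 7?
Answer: 16/521353 ≈ 3.0689e-5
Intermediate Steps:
b = -56 (b = 56 - 7*(-4 + 0)**2 = 56 - 7*(-4)**2 = 56 - 7*16 = 56 - 112 = -56)
k(n, E) = 7/4 - E/4 - n/4 (k(n, E) = -((n + E) - 7)/4 = -((E + n) - 7)/4 = -(-7 + E + n)/4 = 7/4 - E/4 - n/4)
v = 51529/16 (v = (-56 + (7/4 - 1/4*9 - 1/4*1))**2 = (-56 + (7/4 - 9/4 - 1/4))**2 = (-56 - 3/4)**2 = (-227/4)**2 = 51529/16 ≈ 3220.6)
1/(v + 29364) = 1/(51529/16 + 29364) = 1/(521353/16) = 16/521353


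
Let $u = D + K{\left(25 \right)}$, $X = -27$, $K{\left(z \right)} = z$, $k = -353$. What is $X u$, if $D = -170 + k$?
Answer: $13446$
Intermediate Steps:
$D = -523$ ($D = -170 - 353 = -523$)
$u = -498$ ($u = -523 + 25 = -498$)
$X u = \left(-27\right) \left(-498\right) = 13446$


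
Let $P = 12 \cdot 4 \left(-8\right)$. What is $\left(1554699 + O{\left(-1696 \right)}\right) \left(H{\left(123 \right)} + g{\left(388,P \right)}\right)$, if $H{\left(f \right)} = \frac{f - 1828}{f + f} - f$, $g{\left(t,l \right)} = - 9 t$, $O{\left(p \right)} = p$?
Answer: $- \frac{1383717907985}{246} \approx -5.6249 \cdot 10^{9}$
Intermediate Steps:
$P = -384$ ($P = 48 \left(-8\right) = -384$)
$H{\left(f \right)} = - f + \frac{-1828 + f}{2 f}$ ($H{\left(f \right)} = \frac{-1828 + f}{2 f} - f = - f + \frac{-1828 + f}{2 f}$)
$\left(1554699 + O{\left(-1696 \right)}\right) \left(H{\left(123 \right)} + g{\left(388,P \right)}\right) = \left(1554699 - 1696\right) \left(\left(\frac{1}{2} - 123 - \frac{914}{123}\right) - 3492\right) = 1553003 \left(\left(\frac{1}{2} - 123 - \frac{914}{123}\right) - 3492\right) = 1553003 \left(- \frac{31963}{246} - 3492\right) = 1553003 \left(- \frac{890995}{246}\right) = - \frac{1383717907985}{246}$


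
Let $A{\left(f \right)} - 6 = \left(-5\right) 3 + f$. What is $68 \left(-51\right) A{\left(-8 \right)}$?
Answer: $58956$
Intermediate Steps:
$A{\left(f \right)} = -9 + f$ ($A{\left(f \right)} = 6 + \left(\left(-5\right) 3 + f\right) = 6 + \left(-15 + f\right) = -9 + f$)
$68 \left(-51\right) A{\left(-8 \right)} = 68 \left(-51\right) \left(-9 - 8\right) = \left(-3468\right) \left(-17\right) = 58956$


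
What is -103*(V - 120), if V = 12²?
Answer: -2472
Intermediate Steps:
V = 144
-103*(V - 120) = -103*(144 - 120) = -103*24 = -2472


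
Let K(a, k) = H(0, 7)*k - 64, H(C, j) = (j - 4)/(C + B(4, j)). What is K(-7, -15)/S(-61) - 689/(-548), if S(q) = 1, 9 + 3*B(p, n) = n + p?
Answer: -71373/548 ≈ -130.24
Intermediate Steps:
B(p, n) = -3 + n/3 + p/3 (B(p, n) = -3 + (n + p)/3 = -3 + (n/3 + p/3) = -3 + n/3 + p/3)
H(C, j) = (-4 + j)/(-5/3 + C + j/3) (H(C, j) = (j - 4)/(C + (-3 + j/3 + (⅓)*4)) = (-4 + j)/(C + (-3 + j/3 + 4/3)) = (-4 + j)/(C + (-5/3 + j/3)) = (-4 + j)/(-5/3 + C + j/3))
K(a, k) = -64 + 9*k/2 (K(a, k) = (3*(-4 + 7)/(-5 + 7 + 3*0))*k - 64 = (3*3/(-5 + 7 + 0))*k - 64 = (3*3/2)*k - 64 = (3*(½)*3)*k - 64 = 9*k/2 - 64 = -64 + 9*k/2)
K(-7, -15)/S(-61) - 689/(-548) = (-64 + (9/2)*(-15))/1 - 689/(-548) = (-64 - 135/2)*1 - 689*(-1/548) = -263/2*1 + 689/548 = -263/2 + 689/548 = -71373/548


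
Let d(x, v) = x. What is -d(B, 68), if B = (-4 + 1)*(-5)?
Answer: -15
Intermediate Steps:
B = 15 (B = -3*(-5) = 15)
-d(B, 68) = -1*15 = -15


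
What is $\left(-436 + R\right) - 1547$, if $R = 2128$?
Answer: $145$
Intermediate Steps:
$\left(-436 + R\right) - 1547 = \left(-436 + 2128\right) - 1547 = 1692 - 1547 = 145$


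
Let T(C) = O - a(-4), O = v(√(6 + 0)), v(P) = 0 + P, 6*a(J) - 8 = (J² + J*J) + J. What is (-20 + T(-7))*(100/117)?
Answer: -200/9 + 100*√6/117 ≈ -20.129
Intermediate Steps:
a(J) = 4/3 + J²/3 + J/6 (a(J) = 4/3 + ((J² + J*J) + J)/6 = 4/3 + ((J² + J²) + J)/6 = 4/3 + (2*J² + J)/6 = 4/3 + (J + 2*J²)/6 = 4/3 + (J²/3 + J/6) = 4/3 + J²/3 + J/6)
v(P) = P
O = √6 (O = √(6 + 0) = √6 ≈ 2.4495)
T(C) = -6 + √6 (T(C) = √6 - (4/3 + (⅓)*(-4)² + (⅙)*(-4)) = √6 - (4/3 + (⅓)*16 - ⅔) = √6 - (4/3 + 16/3 - ⅔) = √6 - 1*6 = √6 - 6 = -6 + √6)
(-20 + T(-7))*(100/117) = (-20 + (-6 + √6))*(100/117) = (-26 + √6)*(100*(1/117)) = (-26 + √6)*(100/117) = -200/9 + 100*√6/117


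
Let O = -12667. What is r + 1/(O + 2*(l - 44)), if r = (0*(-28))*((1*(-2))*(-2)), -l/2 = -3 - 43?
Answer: -1/12571 ≈ -7.9548e-5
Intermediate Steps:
l = 92 (l = -2*(-3 - 43) = -2*(-46) = 92)
r = 0 (r = 0*(-2*(-2)) = 0*4 = 0)
r + 1/(O + 2*(l - 44)) = 0 + 1/(-12667 + 2*(92 - 44)) = 0 + 1/(-12667 + 2*48) = 0 + 1/(-12667 + 96) = 0 + 1/(-12571) = 0 - 1/12571 = -1/12571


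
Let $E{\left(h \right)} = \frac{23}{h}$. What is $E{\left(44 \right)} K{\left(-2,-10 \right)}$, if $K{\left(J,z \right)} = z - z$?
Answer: $0$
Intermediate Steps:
$K{\left(J,z \right)} = 0$
$E{\left(44 \right)} K{\left(-2,-10 \right)} = \frac{23}{44} \cdot 0 = 0$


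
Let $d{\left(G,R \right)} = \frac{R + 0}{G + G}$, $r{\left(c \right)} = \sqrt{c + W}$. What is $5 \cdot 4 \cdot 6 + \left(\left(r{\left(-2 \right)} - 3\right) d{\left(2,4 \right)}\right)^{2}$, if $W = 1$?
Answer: $128 - 6 i \approx 128.0 - 6.0 i$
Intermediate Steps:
$r{\left(c \right)} = \sqrt{1 + c}$ ($r{\left(c \right)} = \sqrt{c + 1} = \sqrt{1 + c}$)
$d{\left(G,R \right)} = \frac{R}{2 G}$
$5 \cdot 4 \cdot 6 + \left(\left(r{\left(-2 \right)} - 3\right) d{\left(2,4 \right)}\right)^{2} = 5 \cdot 4 \cdot 6 + \left(\left(\sqrt{1 - 2} - 3\right) \frac{1}{2} \cdot 4 \cdot \frac{1}{2}\right)^{2} = 20 \cdot 6 + \left(\left(\sqrt{-1} - 3\right) \frac{1}{2} \cdot 4 \cdot \frac{1}{2}\right)^{2} = 120 + \left(\left(i - 3\right) 1\right)^{2} = 120 + \left(\left(-3 + i\right) 1\right)^{2} = 120 + \left(-3 + i\right)^{2}$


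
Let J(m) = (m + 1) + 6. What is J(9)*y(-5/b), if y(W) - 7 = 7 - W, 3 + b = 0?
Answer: 592/3 ≈ 197.33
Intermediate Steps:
b = -3 (b = -3 + 0 = -3)
J(m) = 7 + m (J(m) = (1 + m) + 6 = 7 + m)
y(W) = 14 - W (y(W) = 7 + (7 - W) = 14 - W)
J(9)*y(-5/b) = (7 + 9)*(14 - (-5)/(-3)) = 16*(14 - (-5)*(-1)/3) = 16*(14 - 1*5/3) = 16*(14 - 5/3) = 16*(37/3) = 592/3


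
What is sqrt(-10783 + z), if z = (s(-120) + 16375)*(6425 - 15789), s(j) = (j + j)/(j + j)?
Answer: I*sqrt(153355647) ≈ 12384.0*I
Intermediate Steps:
s(j) = 1 (s(j) = (2*j)/((2*j)) = (2*j)*(1/(2*j)) = 1)
z = -153344864 (z = (1 + 16375)*(6425 - 15789) = 16376*(-9364) = -153344864)
sqrt(-10783 + z) = sqrt(-10783 - 153344864) = sqrt(-153355647) = I*sqrt(153355647)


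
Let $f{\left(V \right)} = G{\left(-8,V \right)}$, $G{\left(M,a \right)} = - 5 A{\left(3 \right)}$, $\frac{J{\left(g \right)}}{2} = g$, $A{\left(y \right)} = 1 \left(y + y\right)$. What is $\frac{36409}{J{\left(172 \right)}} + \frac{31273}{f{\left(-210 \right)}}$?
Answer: $- \frac{4832821}{5160} \approx -936.59$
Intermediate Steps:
$A{\left(y \right)} = 2 y$ ($A{\left(y \right)} = 1 \cdot 2 y = 2 y$)
$J{\left(g \right)} = 2 g$
$G{\left(M,a \right)} = -30$ ($G{\left(M,a \right)} = - 5 \cdot 2 \cdot 3 = \left(-5\right) 6 = -30$)
$f{\left(V \right)} = -30$
$\frac{36409}{J{\left(172 \right)}} + \frac{31273}{f{\left(-210 \right)}} = \frac{36409}{2 \cdot 172} + \frac{31273}{-30} = \frac{36409}{344} + 31273 \left(- \frac{1}{30}\right) = 36409 \cdot \frac{1}{344} - \frac{31273}{30} = \frac{36409}{344} - \frac{31273}{30} = - \frac{4832821}{5160}$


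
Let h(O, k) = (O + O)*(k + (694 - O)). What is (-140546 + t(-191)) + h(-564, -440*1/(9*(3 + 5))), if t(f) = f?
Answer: -4658603/3 ≈ -1.5529e+6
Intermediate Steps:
h(O, k) = 2*O*(694 + k - O) (h(O, k) = (2*O)*(694 + k - O) = 2*O*(694 + k - O))
(-140546 + t(-191)) + h(-564, -440*1/(9*(3 + 5))) = (-140546 - 191) + 2*(-564)*(694 - 440*1/(9*(3 + 5)) - 1*(-564)) = -140737 + 2*(-564)*(694 - 440/(8*9) + 564) = -140737 + 2*(-564)*(694 - 440/72 + 564) = -140737 + 2*(-564)*(694 - 440*1/72 + 564) = -140737 + 2*(-564)*(694 - 55/9 + 564) = -140737 + 2*(-564)*(11267/9) = -140737 - 4236392/3 = -4658603/3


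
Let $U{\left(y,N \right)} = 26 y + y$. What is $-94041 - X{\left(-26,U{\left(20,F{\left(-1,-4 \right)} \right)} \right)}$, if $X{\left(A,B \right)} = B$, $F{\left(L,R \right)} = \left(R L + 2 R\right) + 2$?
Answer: $-94581$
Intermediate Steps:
$F{\left(L,R \right)} = 2 + 2 R + L R$ ($F{\left(L,R \right)} = \left(L R + 2 R\right) + 2 = \left(2 R + L R\right) + 2 = 2 + 2 R + L R$)
$U{\left(y,N \right)} = 27 y$
$-94041 - X{\left(-26,U{\left(20,F{\left(-1,-4 \right)} \right)} \right)} = -94041 - 27 \cdot 20 = -94041 - 540 = -94581$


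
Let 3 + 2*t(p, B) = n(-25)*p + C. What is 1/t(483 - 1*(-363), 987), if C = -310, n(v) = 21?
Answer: 2/17453 ≈ 0.00011459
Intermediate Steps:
t(p, B) = -313/2 + 21*p/2 (t(p, B) = -3/2 + (21*p - 310)/2 = -3/2 + (-310 + 21*p)/2 = -3/2 + (-155 + 21*p/2) = -313/2 + 21*p/2)
1/t(483 - 1*(-363), 987) = 1/(-313/2 + 21*(483 - 1*(-363))/2) = 1/(-313/2 + 21*(483 + 363)/2) = 1/(-313/2 + (21/2)*846) = 1/(-313/2 + 8883) = 1/(17453/2) = 2/17453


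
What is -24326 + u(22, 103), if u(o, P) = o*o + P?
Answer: -23739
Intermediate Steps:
u(o, P) = P + o² (u(o, P) = o² + P = P + o²)
-24326 + u(22, 103) = -24326 + (103 + 22²) = -24326 + (103 + 484) = -24326 + 587 = -23739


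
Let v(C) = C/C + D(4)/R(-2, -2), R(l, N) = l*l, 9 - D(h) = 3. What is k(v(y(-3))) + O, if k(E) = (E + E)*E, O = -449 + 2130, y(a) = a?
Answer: 3387/2 ≈ 1693.5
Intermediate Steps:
O = 1681
D(h) = 6 (D(h) = 9 - 1*3 = 9 - 3 = 6)
R(l, N) = l**2
v(C) = 5/2 (v(C) = C/C + 6/((-2)**2) = 1 + 6/4 = 1 + 6*(1/4) = 1 + 3/2 = 5/2)
k(E) = 2*E**2 (k(E) = (2*E)*E = 2*E**2)
k(v(y(-3))) + O = 2*(5/2)**2 + 1681 = 2*(25/4) + 1681 = 25/2 + 1681 = 3387/2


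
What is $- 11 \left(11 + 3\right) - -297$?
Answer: $143$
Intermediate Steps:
$- 11 \left(11 + 3\right) - -297 = \left(-11\right) 14 + 297 = -154 + 297 = 143$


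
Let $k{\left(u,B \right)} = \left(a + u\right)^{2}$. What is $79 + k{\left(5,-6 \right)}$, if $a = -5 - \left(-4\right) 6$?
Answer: $655$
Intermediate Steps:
$a = 19$ ($a = -5 - -24 = -5 + 24 = 19$)
$k{\left(u,B \right)} = \left(19 + u\right)^{2}$
$79 + k{\left(5,-6 \right)} = 79 + \left(19 + 5\right)^{2} = 79 + 24^{2} = 79 + 576 = 655$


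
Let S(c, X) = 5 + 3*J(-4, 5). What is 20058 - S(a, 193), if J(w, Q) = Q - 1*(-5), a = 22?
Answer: 20023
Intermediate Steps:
J(w, Q) = 5 + Q (J(w, Q) = Q + 5 = 5 + Q)
S(c, X) = 35 (S(c, X) = 5 + 3*(5 + 5) = 5 + 3*10 = 5 + 30 = 35)
20058 - S(a, 193) = 20058 - 1*35 = 20058 - 35 = 20023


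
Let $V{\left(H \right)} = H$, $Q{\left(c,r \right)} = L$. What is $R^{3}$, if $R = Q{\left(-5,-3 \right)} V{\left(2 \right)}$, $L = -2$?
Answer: $-64$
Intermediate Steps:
$Q{\left(c,r \right)} = -2$
$R = -4$ ($R = \left(-2\right) 2 = -4$)
$R^{3} = \left(-4\right)^{3} = -64$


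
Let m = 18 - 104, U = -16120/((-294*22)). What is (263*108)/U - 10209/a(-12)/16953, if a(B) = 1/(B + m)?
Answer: 130445137144/11386765 ≈ 11456.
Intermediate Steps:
U = 4030/1617 (U = -16120/(-6468) = -16120*(-1/6468) = 4030/1617 ≈ 2.4923)
m = -86
a(B) = 1/(-86 + B) (a(B) = 1/(B - 86) = 1/(-86 + B))
(263*108)/U - 10209/a(-12)/16953 = (263*108)/(4030/1617) - 10209/(1/(-86 - 12))/16953 = 28404*(1617/4030) - 10209/(1/(-98))*(1/16953) = 22964634/2015 - 10209/(-1/98)*(1/16953) = 22964634/2015 - 10209*(-98)*(1/16953) = 22964634/2015 + 1000482*(1/16953) = 22964634/2015 + 333494/5651 = 130445137144/11386765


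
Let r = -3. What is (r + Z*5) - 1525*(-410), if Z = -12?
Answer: 625187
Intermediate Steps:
(r + Z*5) - 1525*(-410) = (-3 - 12*5) - 1525*(-410) = (-3 - 60) + 625250 = -63 + 625250 = 625187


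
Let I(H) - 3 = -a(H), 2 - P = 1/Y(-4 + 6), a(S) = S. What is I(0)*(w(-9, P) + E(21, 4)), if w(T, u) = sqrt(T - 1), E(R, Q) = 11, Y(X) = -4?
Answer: 33 + 3*I*sqrt(10) ≈ 33.0 + 9.4868*I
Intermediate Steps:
P = 9/4 (P = 2 - 1/(-4) = 2 - 1*(-1/4) = 2 + 1/4 = 9/4 ≈ 2.2500)
I(H) = 3 - H
w(T, u) = sqrt(-1 + T)
I(0)*(w(-9, P) + E(21, 4)) = (3 - 1*0)*(sqrt(-1 - 9) + 11) = (3 + 0)*(sqrt(-10) + 11) = 3*(I*sqrt(10) + 11) = 3*(11 + I*sqrt(10)) = 33 + 3*I*sqrt(10)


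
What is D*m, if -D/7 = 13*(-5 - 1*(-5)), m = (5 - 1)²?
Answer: 0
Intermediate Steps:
m = 16 (m = 4² = 16)
D = 0 (D = -91*(-5 - 1*(-5)) = -91*(-5 + 5) = -91*0 = -7*0 = 0)
D*m = 0*16 = 0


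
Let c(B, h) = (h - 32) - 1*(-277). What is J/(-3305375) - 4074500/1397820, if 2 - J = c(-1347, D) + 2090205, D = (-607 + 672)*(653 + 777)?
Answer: -520787652257/231015964125 ≈ -2.2543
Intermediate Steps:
D = 92950 (D = 65*1430 = 92950)
c(B, h) = 245 + h (c(B, h) = (-32 + h) + 277 = 245 + h)
J = -2183398 (J = 2 - ((245 + 92950) + 2090205) = 2 - (93195 + 2090205) = 2 - 1*2183400 = 2 - 2183400 = -2183398)
J/(-3305375) - 4074500/1397820 = -2183398/(-3305375) - 4074500/1397820 = -2183398*(-1/3305375) - 4074500*1/1397820 = 2183398/3305375 - 203725/69891 = -520787652257/231015964125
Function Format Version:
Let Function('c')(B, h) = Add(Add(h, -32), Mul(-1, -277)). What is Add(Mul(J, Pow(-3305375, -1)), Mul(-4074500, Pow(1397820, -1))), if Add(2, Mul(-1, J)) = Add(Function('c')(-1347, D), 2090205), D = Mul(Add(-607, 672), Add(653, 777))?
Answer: Rational(-520787652257, 231015964125) ≈ -2.2543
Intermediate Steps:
D = 92950 (D = Mul(65, 1430) = 92950)
Function('c')(B, h) = Add(245, h) (Function('c')(B, h) = Add(Add(-32, h), 277) = Add(245, h))
J = -2183398 (J = Add(2, Mul(-1, Add(Add(245, 92950), 2090205))) = Add(2, Mul(-1, Add(93195, 2090205))) = Add(2, Mul(-1, 2183400)) = Add(2, -2183400) = -2183398)
Add(Mul(J, Pow(-3305375, -1)), Mul(-4074500, Pow(1397820, -1))) = Add(Mul(-2183398, Pow(-3305375, -1)), Mul(-4074500, Pow(1397820, -1))) = Add(Mul(-2183398, Rational(-1, 3305375)), Mul(-4074500, Rational(1, 1397820))) = Add(Rational(2183398, 3305375), Rational(-203725, 69891)) = Rational(-520787652257, 231015964125)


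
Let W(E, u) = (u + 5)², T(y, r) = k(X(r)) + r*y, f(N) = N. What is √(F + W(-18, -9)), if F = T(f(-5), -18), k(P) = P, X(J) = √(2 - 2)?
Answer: √106 ≈ 10.296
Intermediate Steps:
X(J) = 0 (X(J) = √0 = 0)
T(y, r) = r*y (T(y, r) = 0 + r*y = r*y)
W(E, u) = (5 + u)²
F = 90 (F = -18*(-5) = 90)
√(F + W(-18, -9)) = √(90 + (5 - 9)²) = √(90 + (-4)²) = √(90 + 16) = √106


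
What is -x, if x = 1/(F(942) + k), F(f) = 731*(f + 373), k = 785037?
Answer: -1/1746302 ≈ -5.7264e-7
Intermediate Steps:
F(f) = 272663 + 731*f (F(f) = 731*(373 + f) = 272663 + 731*f)
x = 1/1746302 (x = 1/((272663 + 731*942) + 785037) = 1/((272663 + 688602) + 785037) = 1/(961265 + 785037) = 1/1746302 ≈ 5.7264e-7)
-x = -1*1/1746302 = -1/1746302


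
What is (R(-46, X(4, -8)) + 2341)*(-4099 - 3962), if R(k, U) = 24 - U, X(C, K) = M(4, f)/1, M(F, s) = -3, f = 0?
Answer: -19088448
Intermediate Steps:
X(C, K) = -3 (X(C, K) = -3/1 = -3*1 = -3)
(R(-46, X(4, -8)) + 2341)*(-4099 - 3962) = ((24 - 1*(-3)) + 2341)*(-4099 - 3962) = ((24 + 3) + 2341)*(-8061) = (27 + 2341)*(-8061) = 2368*(-8061) = -19088448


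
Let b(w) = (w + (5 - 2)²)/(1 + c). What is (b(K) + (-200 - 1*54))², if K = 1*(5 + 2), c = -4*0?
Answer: 56644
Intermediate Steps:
c = 0
K = 7 (K = 1*7 = 7)
b(w) = 9 + w (b(w) = (w + (5 - 2)²)/(1 + 0) = (w + 3²)/1 = (w + 9)*1 = (9 + w)*1 = 9 + w)
(b(K) + (-200 - 1*54))² = ((9 + 7) + (-200 - 1*54))² = (16 + (-200 - 54))² = (16 - 254)² = (-238)² = 56644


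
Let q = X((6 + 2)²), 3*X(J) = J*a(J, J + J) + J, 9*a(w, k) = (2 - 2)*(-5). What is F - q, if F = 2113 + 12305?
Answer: 43190/3 ≈ 14397.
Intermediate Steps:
a(w, k) = 0 (a(w, k) = ((2 - 2)*(-5))/9 = (0*(-5))/9 = (⅑)*0 = 0)
X(J) = J/3 (X(J) = (J*0 + J)/3 = (0 + J)/3 = J/3)
q = 64/3 (q = (6 + 2)²/3 = (⅓)*8² = (⅓)*64 = 64/3 ≈ 21.333)
F = 14418
F - q = 14418 - 1*64/3 = 14418 - 64/3 = 43190/3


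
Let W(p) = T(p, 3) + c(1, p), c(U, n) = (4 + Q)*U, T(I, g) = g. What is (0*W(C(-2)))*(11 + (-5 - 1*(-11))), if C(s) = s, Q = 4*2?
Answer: 0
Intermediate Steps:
Q = 8
c(U, n) = 12*U (c(U, n) = (4 + 8)*U = 12*U)
W(p) = 15 (W(p) = 3 + 12*1 = 3 + 12 = 15)
(0*W(C(-2)))*(11 + (-5 - 1*(-11))) = (0*15)*(11 + (-5 - 1*(-11))) = 0*(11 + (-5 + 11)) = 0*(11 + 6) = 0*17 = 0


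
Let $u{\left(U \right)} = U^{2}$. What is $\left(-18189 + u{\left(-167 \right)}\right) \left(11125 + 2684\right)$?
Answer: $133947300$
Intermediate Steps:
$\left(-18189 + u{\left(-167 \right)}\right) \left(11125 + 2684\right) = \left(-18189 + \left(-167\right)^{2}\right) \left(11125 + 2684\right) = \left(-18189 + 27889\right) 13809 = 9700 \cdot 13809 = 133947300$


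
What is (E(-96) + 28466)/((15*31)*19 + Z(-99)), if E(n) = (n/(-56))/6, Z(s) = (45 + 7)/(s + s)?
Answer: 19727136/6122473 ≈ 3.2221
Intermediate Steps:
Z(s) = 26/s (Z(s) = 52/((2*s)) = 52*(1/(2*s)) = 26/s)
E(n) = -n/336 (E(n) = (n*(-1/56))*(⅙) = -n/56*(⅙) = -n/336)
(E(-96) + 28466)/((15*31)*19 + Z(-99)) = (-1/336*(-96) + 28466)/((15*31)*19 + 26/(-99)) = (2/7 + 28466)/(465*19 + 26*(-1/99)) = 199264/(7*(8835 - 26/99)) = 199264/(7*(874639/99)) = (199264/7)*(99/874639) = 19727136/6122473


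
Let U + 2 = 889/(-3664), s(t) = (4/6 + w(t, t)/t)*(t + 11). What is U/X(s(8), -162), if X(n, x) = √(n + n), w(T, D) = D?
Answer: -8217*√570/696160 ≈ -0.28180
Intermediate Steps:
s(t) = 55/3 + 5*t/3 (s(t) = (4/6 + t/t)*(t + 11) = (4*(⅙) + 1)*(11 + t) = (⅔ + 1)*(11 + t) = 5*(11 + t)/3 = 55/3 + 5*t/3)
U = -8217/3664 (U = -2 + 889/(-3664) = -2 + 889*(-1/3664) = -2 - 889/3664 = -8217/3664 ≈ -2.2426)
X(n, x) = √2*√n (X(n, x) = √(2*n) = √2*√n)
U/X(s(8), -162) = -8217*√2/(2*√(55/3 + (5/3)*8))/3664 = -8217*√2/(2*√(55/3 + 40/3))/3664 = -8217*√570/190/3664 = -8217*√570/696160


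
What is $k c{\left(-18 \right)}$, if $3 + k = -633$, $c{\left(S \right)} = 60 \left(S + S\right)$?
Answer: $1373760$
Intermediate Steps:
$c{\left(S \right)} = 120 S$ ($c{\left(S \right)} = 60 \cdot 2 S = 120 S$)
$k = -636$ ($k = -3 - 633 = -636$)
$k c{\left(-18 \right)} = - 636 \cdot 120 \left(-18\right) = \left(-636\right) \left(-2160\right) = 1373760$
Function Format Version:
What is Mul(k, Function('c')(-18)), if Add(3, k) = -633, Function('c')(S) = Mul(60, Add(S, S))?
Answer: 1373760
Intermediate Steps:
Function('c')(S) = Mul(120, S) (Function('c')(S) = Mul(60, Mul(2, S)) = Mul(120, S))
k = -636 (k = Add(-3, -633) = -636)
Mul(k, Function('c')(-18)) = Mul(-636, Mul(120, -18)) = Mul(-636, -2160) = 1373760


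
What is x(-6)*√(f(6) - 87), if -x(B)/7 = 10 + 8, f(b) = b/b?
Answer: -126*I*√86 ≈ -1168.5*I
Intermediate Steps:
f(b) = 1
x(B) = -126 (x(B) = -7*(10 + 8) = -7*18 = -126)
x(-6)*√(f(6) - 87) = -126*√(1 - 87) = -126*I*√86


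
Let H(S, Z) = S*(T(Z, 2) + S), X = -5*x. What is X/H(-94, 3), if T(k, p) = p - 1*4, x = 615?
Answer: -1025/3008 ≈ -0.34076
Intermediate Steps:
T(k, p) = -4 + p (T(k, p) = p - 4 = -4 + p)
X = -3075 (X = -5*615 = -3075)
H(S, Z) = S*(-2 + S) (H(S, Z) = S*((-4 + 2) + S) = S*(-2 + S))
X/H(-94, 3) = -3075*(-1/(94*(-2 - 94))) = -3075/((-94*(-96))) = -3075/9024 = -3075*1/9024 = -1025/3008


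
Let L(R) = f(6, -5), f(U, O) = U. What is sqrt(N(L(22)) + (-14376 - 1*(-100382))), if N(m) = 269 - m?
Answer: sqrt(86269) ≈ 293.72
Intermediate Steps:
L(R) = 6
sqrt(N(L(22)) + (-14376 - 1*(-100382))) = sqrt((269 - 1*6) + (-14376 - 1*(-100382))) = sqrt((269 - 6) + (-14376 + 100382)) = sqrt(263 + 86006) = sqrt(86269)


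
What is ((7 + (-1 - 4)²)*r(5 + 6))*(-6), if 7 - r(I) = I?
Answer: 768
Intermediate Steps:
r(I) = 7 - I
((7 + (-1 - 4)²)*r(5 + 6))*(-6) = ((7 + (-1 - 4)²)*(7 - (5 + 6)))*(-6) = ((7 + (-5)²)*(7 - 1*11))*(-6) = ((7 + 25)*(7 - 11))*(-6) = (32*(-4))*(-6) = -128*(-6) = 768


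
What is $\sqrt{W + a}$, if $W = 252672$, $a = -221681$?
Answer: $\sqrt{30991} \approx 176.04$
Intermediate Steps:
$\sqrt{W + a} = \sqrt{252672 - 221681} = \sqrt{30991}$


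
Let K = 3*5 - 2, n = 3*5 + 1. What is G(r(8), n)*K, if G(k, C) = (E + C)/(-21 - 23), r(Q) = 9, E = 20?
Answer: -117/11 ≈ -10.636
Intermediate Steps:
n = 16 (n = 15 + 1 = 16)
G(k, C) = -5/11 - C/44 (G(k, C) = (20 + C)/(-21 - 23) = (20 + C)/(-44) = (20 + C)*(-1/44) = -5/11 - C/44)
K = 13 (K = 15 - 2 = 13)
G(r(8), n)*K = (-5/11 - 1/44*16)*13 = (-5/11 - 4/11)*13 = -9/11*13 = -117/11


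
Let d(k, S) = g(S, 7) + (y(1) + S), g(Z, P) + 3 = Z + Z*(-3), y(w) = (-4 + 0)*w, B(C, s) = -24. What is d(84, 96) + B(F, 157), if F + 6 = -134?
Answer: -127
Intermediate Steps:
F = -140 (F = -6 - 134 = -140)
y(w) = -4*w
g(Z, P) = -3 - 2*Z (g(Z, P) = -3 + (Z + Z*(-3)) = -3 + (Z - 3*Z) = -3 - 2*Z)
d(k, S) = -7 - S (d(k, S) = (-3 - 2*S) + (-4*1 + S) = (-3 - 2*S) + (-4 + S) = -7 - S)
d(84, 96) + B(F, 157) = (-7 - 1*96) - 24 = (-7 - 96) - 24 = -103 - 24 = -127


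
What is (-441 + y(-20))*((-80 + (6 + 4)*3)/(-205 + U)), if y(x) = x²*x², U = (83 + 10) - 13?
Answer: 319118/5 ≈ 63824.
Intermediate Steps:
U = 80 (U = 93 - 13 = 80)
y(x) = x⁴
(-441 + y(-20))*((-80 + (6 + 4)*3)/(-205 + U)) = (-441 + (-20)⁴)*((-80 + (6 + 4)*3)/(-205 + 80)) = (-441 + 160000)*((-80 + 10*3)/(-125)) = 159559*((-80 + 30)*(-1/125)) = 159559*(-50*(-1/125)) = 159559*(⅖) = 319118/5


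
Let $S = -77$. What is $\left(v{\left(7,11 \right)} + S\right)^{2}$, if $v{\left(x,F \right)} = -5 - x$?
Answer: $7921$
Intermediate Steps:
$\left(v{\left(7,11 \right)} + S\right)^{2} = \left(\left(-5 - 7\right) - 77\right)^{2} = \left(-12 - 77\right)^{2} = \left(-89\right)^{2} = 7921$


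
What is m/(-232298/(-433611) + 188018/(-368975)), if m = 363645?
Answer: 58180152191252625/4185481552 ≈ 1.3900e+7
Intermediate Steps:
m/(-232298/(-433611) + 188018/(-368975)) = 363645/(-232298/(-433611) + 188018/(-368975)) = 363645/(-232298*(-1/433611) + 188018*(-1/368975)) = 363645/(232298/433611 - 188018/368975) = 363645/(4185481552/159991618725) = 363645*(159991618725/4185481552) = 58180152191252625/4185481552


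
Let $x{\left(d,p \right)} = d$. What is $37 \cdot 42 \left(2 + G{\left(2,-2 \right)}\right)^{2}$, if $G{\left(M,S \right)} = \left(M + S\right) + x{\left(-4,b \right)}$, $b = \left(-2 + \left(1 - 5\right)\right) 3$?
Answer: $6216$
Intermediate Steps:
$b = -18$ ($b = \left(-2 + \left(1 - 5\right)\right) 3 = \left(-2 - 4\right) 3 = \left(-6\right) 3 = -18$)
$G{\left(M,S \right)} = -4 + M + S$ ($G{\left(M,S \right)} = \left(M + S\right) - 4 = -4 + M + S$)
$37 \cdot 42 \left(2 + G{\left(2,-2 \right)}\right)^{2} = 37 \cdot 42 \left(2 - 4\right)^{2} = 1554 \left(2 - 4\right)^{2} = 1554 \left(-2\right)^{2} = 1554 \cdot 4 = 6216$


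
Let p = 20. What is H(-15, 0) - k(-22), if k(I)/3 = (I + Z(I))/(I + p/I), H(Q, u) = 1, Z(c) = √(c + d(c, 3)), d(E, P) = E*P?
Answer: -79/42 + 11*I*√22/42 ≈ -1.881 + 1.2284*I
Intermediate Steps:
Z(c) = 2*√c (Z(c) = √(c + c*3) = √(c + 3*c) = √(4*c) = 2*√c)
k(I) = 3*(I + 2*√I)/(I + 20/I) (k(I) = 3*((I + 2*√I)/(I + 20/I)) = 3*(I + 2*√I)/(I + 20/I))
H(-15, 0) - k(-22) = 1 - 3*(-22)*(-22 + 2*√(-22))/(20 + (-22)²) = 1 - 3*(-22)*(-22 + 2*(I*√22))/(20 + 484) = 1 - 3*(-22)*(-22 + 2*I*√22)/504 = 1 - (121/42 - 11*I*√22/42) = 1 + (-121/42 + 11*I*√22/42) = -79/42 + 11*I*√22/42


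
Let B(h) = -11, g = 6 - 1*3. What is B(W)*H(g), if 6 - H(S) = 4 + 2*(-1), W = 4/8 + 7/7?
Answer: -44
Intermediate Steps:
g = 3 (g = 6 - 3 = 3)
W = 3/2 (W = 4*(⅛) + 7*(⅐) = ½ + 1 = 3/2 ≈ 1.5000)
H(S) = 4 (H(S) = 6 - (4 + 2*(-1)) = 6 - (4 - 2) = 6 - 1*2 = 6 - 2 = 4)
B(W)*H(g) = -11*4 = -44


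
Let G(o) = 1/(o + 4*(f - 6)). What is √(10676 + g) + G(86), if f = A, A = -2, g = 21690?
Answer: 1/54 + √32366 ≈ 179.92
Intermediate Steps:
f = -2
G(o) = 1/(-32 + o) (G(o) = 1/(o + 4*(-2 - 6)) = 1/(o + 4*(-8)) = 1/(o - 32) = 1/(-32 + o))
√(10676 + g) + G(86) = √(10676 + 21690) + 1/(-32 + 86) = √32366 + 1/54 = 1/54 + √32366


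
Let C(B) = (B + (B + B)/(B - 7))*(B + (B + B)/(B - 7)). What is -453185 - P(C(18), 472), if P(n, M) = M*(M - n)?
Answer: -55947417/121 ≈ -4.6238e+5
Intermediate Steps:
C(B) = (B + 2*B/(-7 + B))**2 (C(B) = (B + (2*B)/(-7 + B))*(B + (2*B)/(-7 + B)) = (B + 2*B/(-7 + B))*(B + 2*B/(-7 + B)) = (B + 2*B/(-7 + B))**2)
-453185 - P(C(18), 472) = -453185 - 472*(472 - 18**2*(-5 + 18)**2/(-7 + 18)**2) = -453185 - 472*(472 - 324*13**2/11**2) = -453185 - 472*(472 - 324*169/121) = -453185 - 472*(472 - 1*54756/121) = -453185 - 472*(472 - 54756/121) = -453185 - 472*2356/121 = -453185 - 1*1112032/121 = -453185 - 1112032/121 = -55947417/121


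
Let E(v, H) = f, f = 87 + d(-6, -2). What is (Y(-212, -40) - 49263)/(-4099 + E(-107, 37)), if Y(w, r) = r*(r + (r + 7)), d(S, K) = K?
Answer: 46343/4014 ≈ 11.545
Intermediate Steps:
Y(w, r) = r*(7 + 2*r) (Y(w, r) = r*(r + (7 + r)) = r*(7 + 2*r))
f = 85 (f = 87 - 2 = 85)
E(v, H) = 85
(Y(-212, -40) - 49263)/(-4099 + E(-107, 37)) = (-40*(7 + 2*(-40)) - 49263)/(-4099 + 85) = (-40*(7 - 80) - 49263)/(-4014) = (-40*(-73) - 49263)*(-1/4014) = (2920 - 49263)*(-1/4014) = -46343*(-1/4014) = 46343/4014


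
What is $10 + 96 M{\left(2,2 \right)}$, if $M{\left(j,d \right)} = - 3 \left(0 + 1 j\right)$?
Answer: $-566$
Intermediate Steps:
$M{\left(j,d \right)} = - 3 j$ ($M{\left(j,d \right)} = - 3 \left(0 + j\right) = - 3 j$)
$10 + 96 M{\left(2,2 \right)} = 10 + 96 \left(\left(-3\right) 2\right) = 10 + 96 \left(-6\right) = 10 - 576 = -566$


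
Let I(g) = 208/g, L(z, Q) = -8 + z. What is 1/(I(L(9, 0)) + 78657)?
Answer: 1/78865 ≈ 1.2680e-5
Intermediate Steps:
1/(I(L(9, 0)) + 78657) = 1/(208/(-8 + 9) + 78657) = 1/(208/1 + 78657) = 1/(208*1 + 78657) = 1/(208 + 78657) = 1/78865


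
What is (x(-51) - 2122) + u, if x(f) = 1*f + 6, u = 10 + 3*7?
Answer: -2136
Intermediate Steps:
u = 31 (u = 10 + 21 = 31)
x(f) = 6 + f (x(f) = f + 6 = 6 + f)
(x(-51) - 2122) + u = ((6 - 51) - 2122) + 31 = (-45 - 2122) + 31 = -2167 + 31 = -2136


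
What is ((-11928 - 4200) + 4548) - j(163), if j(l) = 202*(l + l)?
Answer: -77432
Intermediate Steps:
j(l) = 404*l (j(l) = 202*(2*l) = 404*l)
((-11928 - 4200) + 4548) - j(163) = ((-11928 - 4200) + 4548) - 404*163 = (-16128 + 4548) - 1*65852 = -11580 - 65852 = -77432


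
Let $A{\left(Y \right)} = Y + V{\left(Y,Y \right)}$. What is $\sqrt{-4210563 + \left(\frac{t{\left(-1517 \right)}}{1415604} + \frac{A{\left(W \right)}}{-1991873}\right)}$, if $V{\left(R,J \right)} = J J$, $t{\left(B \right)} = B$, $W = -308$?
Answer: $\frac{i \sqrt{15820906475057058891881888757}}{61297899702} \approx 2052.0 i$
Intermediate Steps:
$V{\left(R,J \right)} = J^{2}$
$A{\left(Y \right)} = Y + Y^{2}$
$\sqrt{-4210563 + \left(\frac{t{\left(-1517 \right)}}{1415604} + \frac{A{\left(W \right)}}{-1991873}\right)} = \sqrt{-4210563 + \left(- \frac{1517}{1415604} + \frac{\left(-308\right) \left(1 - 308\right)}{-1991873}\right)} = \sqrt{-4210563 + \left(\left(-1517\right) \frac{1}{1415604} + \left(-308\right) \left(-307\right) \left(- \frac{1}{1991873}\right)\right)} = \sqrt{-4210563 + \left(- \frac{1517}{1415604} + 94556 \left(- \frac{1}{1991873}\right)\right)} = \sqrt{-4210563 - \frac{136875523165}{2819703386292}} = \sqrt{- \frac{11872538886171325561}{2819703386292}} = \frac{i \sqrt{15820906475057058891881888757}}{61297899702}$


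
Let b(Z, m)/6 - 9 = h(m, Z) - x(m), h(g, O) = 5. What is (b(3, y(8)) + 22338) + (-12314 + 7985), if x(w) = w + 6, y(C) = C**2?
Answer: 17673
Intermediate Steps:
x(w) = 6 + w
b(Z, m) = 48 - 6*m (b(Z, m) = 54 + 6*(5 - (6 + m)) = 54 + 6*(5 + (-6 - m)) = 54 + 6*(-1 - m) = 54 + (-6 - 6*m) = 48 - 6*m)
(b(3, y(8)) + 22338) + (-12314 + 7985) = ((48 - 6*8**2) + 22338) + (-12314 + 7985) = ((48 - 6*64) + 22338) - 4329 = ((48 - 384) + 22338) - 4329 = (-336 + 22338) - 4329 = 22002 - 4329 = 17673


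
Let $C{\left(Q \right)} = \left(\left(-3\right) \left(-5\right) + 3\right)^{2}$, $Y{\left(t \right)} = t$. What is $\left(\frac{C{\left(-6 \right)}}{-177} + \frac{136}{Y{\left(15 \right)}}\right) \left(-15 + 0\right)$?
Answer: $- \frac{6404}{59} \approx -108.54$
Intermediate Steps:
$C{\left(Q \right)} = 324$ ($C{\left(Q \right)} = \left(15 + 3\right)^{2} = 18^{2} = 324$)
$\left(\frac{C{\left(-6 \right)}}{-177} + \frac{136}{Y{\left(15 \right)}}\right) \left(-15 + 0\right) = \left(\frac{324}{-177} + \frac{136}{15}\right) \left(-15 + 0\right) = \left(324 \left(- \frac{1}{177}\right) + 136 \cdot \frac{1}{15}\right) \left(-15\right) = \left(- \frac{108}{59} + \frac{136}{15}\right) \left(-15\right) = \frac{6404}{885} \left(-15\right) = - \frac{6404}{59}$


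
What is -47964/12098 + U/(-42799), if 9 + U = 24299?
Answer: -1173335828/258891151 ≈ -4.5322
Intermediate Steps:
U = 24290 (U = -9 + 24299 = 24290)
-47964/12098 + U/(-42799) = -47964/12098 + 24290/(-42799) = -47964*1/12098 + 24290*(-1/42799) = -23982/6049 - 24290/42799 = -1173335828/258891151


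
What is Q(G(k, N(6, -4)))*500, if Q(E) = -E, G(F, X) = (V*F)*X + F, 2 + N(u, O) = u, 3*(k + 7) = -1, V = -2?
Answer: -77000/3 ≈ -25667.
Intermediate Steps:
k = -22/3 (k = -7 + (1/3)*(-1) = -7 - 1/3 = -22/3 ≈ -7.3333)
N(u, O) = -2 + u
G(F, X) = F - 2*F*X (G(F, X) = (-2*F)*X + F = -2*F*X + F = F - 2*F*X)
Q(G(k, N(6, -4)))*500 = -(-22)*(1 - 2*(-2 + 6))/3*500 = -(-22)*(1 - 2*4)/3*500 = -(-22)*(1 - 8)/3*500 = -(-22)*(-7)/3*500 = -1*154/3*500 = -154/3*500 = -77000/3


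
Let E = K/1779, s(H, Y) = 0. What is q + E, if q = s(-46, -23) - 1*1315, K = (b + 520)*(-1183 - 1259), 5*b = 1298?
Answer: -7071947/2965 ≈ -2385.1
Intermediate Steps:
b = 1298/5 (b = (⅕)*1298 = 1298/5 ≈ 259.60)
K = -9518916/5 (K = (1298/5 + 520)*(-1183 - 1259) = (3898/5)*(-2442) = -9518916/5 ≈ -1.9038e+6)
E = -3172972/2965 (E = -9518916/5/1779 = -9518916/5*1/1779 = -3172972/2965 ≈ -1070.1)
q = -1315 (q = 0 - 1*1315 = 0 - 1315 = -1315)
q + E = -1315 - 3172972/2965 = -7071947/2965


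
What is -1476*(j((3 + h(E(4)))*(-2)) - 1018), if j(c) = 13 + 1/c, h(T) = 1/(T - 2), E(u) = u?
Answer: 10385136/7 ≈ 1.4836e+6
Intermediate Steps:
h(T) = 1/(-2 + T)
-1476*(j((3 + h(E(4)))*(-2)) - 1018) = -1476*((13 + 1/((3 + 1/(-2 + 4))*(-2))) - 1018) = -1476*((13 + 1/((3 + 1/2)*(-2))) - 1018) = -1476*((13 + 1/((7/2)*(-2))) - 1018) = -1476*((13 + 1/(-7)) - 1018) = -1476*((13 - 1/7) - 1018) = -1476*(90/7 - 1018) = -1476*(-7036/7) = 10385136/7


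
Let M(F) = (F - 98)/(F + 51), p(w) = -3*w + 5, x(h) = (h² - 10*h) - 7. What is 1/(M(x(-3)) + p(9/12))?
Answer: 332/649 ≈ 0.51156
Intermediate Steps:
x(h) = -7 + h² - 10*h
p(w) = 5 - 3*w
M(F) = (-98 + F)/(51 + F)
1/(M(x(-3)) + p(9/12)) = 1/((-98 + (-7 + (-3)² - 10*(-3)))/(51 + (-7 + (-3)² - 10*(-3))) + (5 - 27/12)) = 1/((-98 + (-7 + 9 + 30))/(51 + (-7 + 9 + 30)) + (5 - 27/12)) = 1/((-98 + 32)/(51 + 32) + (5 - 3*¾)) = 1/(-66/83 + (5 - 9/4)) = 1/((1/83)*(-66) + 11/4) = 1/(-66/83 + 11/4) = 1/(649/332) = 332/649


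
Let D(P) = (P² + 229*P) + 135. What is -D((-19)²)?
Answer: -213125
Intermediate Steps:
D(P) = 135 + P² + 229*P
-D((-19)²) = -(135 + ((-19)²)² + 229*(-19)²) = -(135 + 361² + 229*361) = -(135 + 130321 + 82669) = -1*213125 = -213125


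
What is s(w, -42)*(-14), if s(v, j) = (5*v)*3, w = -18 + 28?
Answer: -2100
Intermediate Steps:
w = 10
s(v, j) = 15*v
s(w, -42)*(-14) = (15*10)*(-14) = 150*(-14) = -2100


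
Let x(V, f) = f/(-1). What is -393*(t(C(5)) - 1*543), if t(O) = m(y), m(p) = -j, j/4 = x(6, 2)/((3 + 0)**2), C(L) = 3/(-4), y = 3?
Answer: 639149/3 ≈ 2.1305e+5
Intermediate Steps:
x(V, f) = -f (x(V, f) = f*(-1) = -f)
C(L) = -3/4 (C(L) = 3*(-1/4) = -3/4)
j = -8/9 (j = 4*((-1*2)/((3 + 0)**2)) = 4*(-2/(3**2)) = 4*(-2/9) = -8/9 ≈ -0.88889)
m(p) = 8/9 (m(p) = -1*(-8/9) = 8/9)
t(O) = 8/9
-393*(t(C(5)) - 1*543) = -393*(8/9 - 1*543) = -393*(8/9 - 543) = -393*(-4879/9) = 639149/3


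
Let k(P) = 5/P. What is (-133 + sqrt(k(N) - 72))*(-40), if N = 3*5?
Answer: 5320 - 40*I*sqrt(645)/3 ≈ 5320.0 - 338.62*I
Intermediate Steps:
N = 15
(-133 + sqrt(k(N) - 72))*(-40) = (-133 + sqrt(5/15 - 72))*(-40) = (-133 + sqrt(5*(1/15) - 72))*(-40) = (-133 + sqrt(1/3 - 72))*(-40) = (-133 + sqrt(-215/3))*(-40) = (-133 + I*sqrt(645)/3)*(-40) = 5320 - 40*I*sqrt(645)/3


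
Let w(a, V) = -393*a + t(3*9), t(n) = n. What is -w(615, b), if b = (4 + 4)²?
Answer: 241668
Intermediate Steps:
b = 64 (b = 8² = 64)
w(a, V) = 27 - 393*a (w(a, V) = -393*a + 3*9 = -393*a + 27 = 27 - 393*a)
-w(615, b) = -(27 - 393*615) = -(27 - 241695) = -1*(-241668) = 241668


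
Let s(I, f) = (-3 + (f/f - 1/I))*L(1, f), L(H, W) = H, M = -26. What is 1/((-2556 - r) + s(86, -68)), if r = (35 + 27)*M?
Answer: -86/81357 ≈ -0.0010571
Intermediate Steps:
r = -1612 (r = (35 + 27)*(-26) = 62*(-26) = -1612)
s(I, f) = -2 - 1/I (s(I, f) = (-3 + (f/f - 1/I))*1 = (-3 + (1 - 1/I))*1 = (-2 - 1/I)*1 = -2 - 1/I)
1/((-2556 - r) + s(86, -68)) = 1/((-2556 - 1*(-1612)) + (-2 - 1/86)) = 1/((-2556 + 1612) + (-2 - 1*1/86)) = 1/(-944 + (-2 - 1/86)) = 1/(-944 - 173/86) = 1/(-81357/86) = -86/81357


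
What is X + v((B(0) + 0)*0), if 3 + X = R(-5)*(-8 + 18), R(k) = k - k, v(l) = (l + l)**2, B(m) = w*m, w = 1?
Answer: -3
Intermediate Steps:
B(m) = m (B(m) = 1*m = m)
v(l) = 4*l**2 (v(l) = (2*l)**2 = 4*l**2)
R(k) = 0
X = -3 (X = -3 + 0*(-8 + 18) = -3 + 0*10 = -3 + 0 = -3)
X + v((B(0) + 0)*0) = -3 + 4*((0 + 0)*0)**2 = -3 + 4*(0*0)**2 = -3 + 4*0**2 = -3 + 4*0 = -3 + 0 = -3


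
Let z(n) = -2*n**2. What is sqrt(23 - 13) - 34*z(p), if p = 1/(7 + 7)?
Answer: 17/49 + sqrt(10) ≈ 3.5092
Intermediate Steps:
p = 1/14 ≈ 0.071429
sqrt(23 - 13) - 34*z(p) = sqrt(23 - 13) - (-68)*(1/14)**2 = sqrt(10) - (-68)/196 = sqrt(10) - 34*(-1/98) = sqrt(10) + 17/49 = 17/49 + sqrt(10)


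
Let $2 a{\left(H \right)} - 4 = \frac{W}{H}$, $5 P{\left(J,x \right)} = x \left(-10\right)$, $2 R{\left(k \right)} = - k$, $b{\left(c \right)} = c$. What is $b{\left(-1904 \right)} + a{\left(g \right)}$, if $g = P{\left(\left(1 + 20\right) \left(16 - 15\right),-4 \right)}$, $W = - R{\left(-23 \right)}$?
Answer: $- \frac{60887}{32} \approx -1902.7$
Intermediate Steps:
$R{\left(k \right)} = - \frac{k}{2}$ ($R{\left(k \right)} = \frac{\left(-1\right) k}{2} = - \frac{k}{2}$)
$W = - \frac{23}{2}$ ($W = - \frac{\left(-1\right) \left(-23\right)}{2} = \left(-1\right) \frac{23}{2} = - \frac{23}{2} \approx -11.5$)
$P{\left(J,x \right)} = - 2 x$ ($P{\left(J,x \right)} = \frac{x \left(-10\right)}{5} = \frac{\left(-10\right) x}{5} = - 2 x$)
$g = 8$ ($g = \left(-2\right) \left(-4\right) = 8$)
$a{\left(H \right)} = 2 - \frac{23}{4 H}$ ($a{\left(H \right)} = 2 + \frac{\left(- \frac{23}{2}\right) \frac{1}{H}}{2} = 2 - \frac{23}{4 H}$)
$b{\left(-1904 \right)} + a{\left(g \right)} = -1904 + \left(2 - \frac{23}{4 \cdot 8}\right) = -1904 + \left(2 - \frac{23}{32}\right) = -1904 + \frac{41}{32} = - \frac{60887}{32}$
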